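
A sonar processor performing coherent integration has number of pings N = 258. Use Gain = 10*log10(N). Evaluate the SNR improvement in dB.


24.12 dB


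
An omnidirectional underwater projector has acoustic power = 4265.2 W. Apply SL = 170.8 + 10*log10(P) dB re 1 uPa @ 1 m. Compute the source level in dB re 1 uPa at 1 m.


SL = 170.8 + 10*log10(4265.2) = 170.8 + 36.3 = 207.1

207.1 dB


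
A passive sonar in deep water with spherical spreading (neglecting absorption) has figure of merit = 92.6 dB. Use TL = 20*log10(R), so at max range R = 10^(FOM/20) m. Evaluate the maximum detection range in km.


At max range FOM = TL, so 20*log10(R) = 92.6
R = 10^(92.6/20) = 42657.95 m = 42.66 km

42.66 km


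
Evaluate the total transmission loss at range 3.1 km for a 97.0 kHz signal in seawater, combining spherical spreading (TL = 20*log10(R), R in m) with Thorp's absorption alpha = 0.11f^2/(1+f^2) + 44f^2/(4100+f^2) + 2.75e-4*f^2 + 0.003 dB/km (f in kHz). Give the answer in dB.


173.2 dB


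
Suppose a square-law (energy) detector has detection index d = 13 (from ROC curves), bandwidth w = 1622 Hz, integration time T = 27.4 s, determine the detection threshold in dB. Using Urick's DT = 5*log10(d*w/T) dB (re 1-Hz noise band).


14.43 dB


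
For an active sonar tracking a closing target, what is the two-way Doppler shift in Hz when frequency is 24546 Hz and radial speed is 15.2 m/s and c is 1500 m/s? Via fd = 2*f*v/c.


497.47 Hz


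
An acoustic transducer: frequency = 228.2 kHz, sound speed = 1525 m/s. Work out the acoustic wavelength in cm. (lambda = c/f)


0.67 cm


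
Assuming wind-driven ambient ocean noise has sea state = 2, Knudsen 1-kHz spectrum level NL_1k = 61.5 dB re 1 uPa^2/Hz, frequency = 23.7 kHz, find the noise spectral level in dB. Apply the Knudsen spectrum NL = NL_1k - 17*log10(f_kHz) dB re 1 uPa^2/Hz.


NL = NL_1k - 17*log10(f_kHz) = 61.5 - 17*log10(23.7) = 61.5 - (23.37) = 38.13

38.13 dB


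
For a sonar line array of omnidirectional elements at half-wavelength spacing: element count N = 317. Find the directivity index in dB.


DI = 10*log10(317) = 25.01

25.01 dB


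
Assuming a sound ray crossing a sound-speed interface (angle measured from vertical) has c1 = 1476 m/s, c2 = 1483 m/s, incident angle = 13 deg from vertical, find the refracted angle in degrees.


13.06 deg


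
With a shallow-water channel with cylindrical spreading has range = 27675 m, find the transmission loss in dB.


TL = 10*log10(27675) = 44.42

44.42 dB


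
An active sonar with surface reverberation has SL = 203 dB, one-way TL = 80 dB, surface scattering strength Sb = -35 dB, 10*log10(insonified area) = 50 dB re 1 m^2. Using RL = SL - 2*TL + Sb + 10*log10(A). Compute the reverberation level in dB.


RL = SL - 2*TL + Sb + 10*log10(A) = 203 - 2*80 + (-35) + 50 = 58

58 dB


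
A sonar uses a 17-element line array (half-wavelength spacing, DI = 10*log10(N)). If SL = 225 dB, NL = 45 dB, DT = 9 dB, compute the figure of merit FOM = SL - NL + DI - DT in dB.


183.3 dB


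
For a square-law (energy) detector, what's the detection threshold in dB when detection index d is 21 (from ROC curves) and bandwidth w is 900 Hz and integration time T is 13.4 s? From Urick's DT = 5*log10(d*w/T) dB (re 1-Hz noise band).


15.75 dB


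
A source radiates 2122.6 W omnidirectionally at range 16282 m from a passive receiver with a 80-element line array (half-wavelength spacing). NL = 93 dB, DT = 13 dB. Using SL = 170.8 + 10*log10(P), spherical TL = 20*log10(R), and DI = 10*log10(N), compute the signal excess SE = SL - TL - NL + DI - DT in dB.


Step 1: SL = 170.8 + 10*log10(2122.6) = 204.07 dB
Step 2: TL = 20*log10(16282) = 84.23 dB
Step 3: DI = 10*log10(80) = 19.03 dB
Step 4: SE = SL - TL - NL + DI - DT = 204.07 - 84.23 - 93 + 19.03 - 13 = 32.87

32.87 dB


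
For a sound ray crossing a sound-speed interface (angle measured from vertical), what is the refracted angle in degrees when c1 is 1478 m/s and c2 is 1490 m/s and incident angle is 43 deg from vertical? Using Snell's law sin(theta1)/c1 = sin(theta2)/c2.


sin(theta2) = (c2/c1)*sin(theta1) = (1490/1478)*sin(43 deg) = 0.68754
theta2 = arcsin(0.68754) = 43.44

43.44 deg


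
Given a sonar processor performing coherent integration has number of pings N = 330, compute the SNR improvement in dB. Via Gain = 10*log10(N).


Gain = 10*log10(330) = 25.19

25.19 dB


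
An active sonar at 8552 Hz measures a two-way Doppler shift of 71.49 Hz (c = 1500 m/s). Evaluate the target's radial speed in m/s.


From fd = 2*f*v/c, v = c*fd/(2*f) = 1500 * 71.49 / (2*8552) = 6.27

6.27 m/s


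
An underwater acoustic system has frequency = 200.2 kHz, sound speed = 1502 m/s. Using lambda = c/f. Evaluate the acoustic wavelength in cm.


0.75 cm


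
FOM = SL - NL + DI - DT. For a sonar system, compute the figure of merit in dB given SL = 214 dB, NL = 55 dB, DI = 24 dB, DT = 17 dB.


166 dB


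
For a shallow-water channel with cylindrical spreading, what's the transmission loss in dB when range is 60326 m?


TL = 10*log10(60326) = 47.81

47.81 dB


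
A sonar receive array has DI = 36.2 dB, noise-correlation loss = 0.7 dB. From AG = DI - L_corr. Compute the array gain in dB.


AG = DI - L_corr = 36.2 - 0.7 = 35.5

35.5 dB


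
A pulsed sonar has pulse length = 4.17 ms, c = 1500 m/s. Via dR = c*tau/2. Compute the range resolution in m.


dR = c*tau/2 = 1500 * 4.17e-3 / 2 = 3.1275

3.1275 m


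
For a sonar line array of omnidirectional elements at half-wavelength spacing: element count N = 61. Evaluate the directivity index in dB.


DI = 10*log10(61) = 17.85

17.85 dB


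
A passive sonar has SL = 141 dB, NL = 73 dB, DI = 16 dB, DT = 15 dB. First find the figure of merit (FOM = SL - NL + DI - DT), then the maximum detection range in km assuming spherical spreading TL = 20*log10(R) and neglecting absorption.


Step 1: FOM = SL - NL + DI - DT = 141 - 73 + 16 - 15 = 69 dB
Step 2: at max range FOM = TL = 20*log10(R), so R = 10^(69/20) = 2818.38 m = 2.82 km

2.82 km


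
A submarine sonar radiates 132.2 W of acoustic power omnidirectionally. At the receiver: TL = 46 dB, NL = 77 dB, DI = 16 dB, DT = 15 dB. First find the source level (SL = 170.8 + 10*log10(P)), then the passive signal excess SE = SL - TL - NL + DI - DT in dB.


Step 1: SL = 170.8 + 10*log10(132.2) = 192.01 dB
Step 2: SE = SL - TL - NL + DI - DT = 192.01 - 46 - 77 + 16 - 15 = 70.01

70.01 dB


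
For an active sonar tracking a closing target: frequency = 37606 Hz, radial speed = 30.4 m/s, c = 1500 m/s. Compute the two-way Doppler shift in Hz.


fd = 2*f*v/c = 2 * 37606 * 30.4 / 1500 = 1524.3

1524.3 Hz


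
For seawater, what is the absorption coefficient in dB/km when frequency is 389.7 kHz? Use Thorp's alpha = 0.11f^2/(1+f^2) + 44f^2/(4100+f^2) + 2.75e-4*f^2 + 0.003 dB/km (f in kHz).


f^2 = 151866.09
alpha = 0.11*151866.09/(1+151866.09) + 44*151866.09/(4100+151866.09) + 2.75e-4*151866.09 + 0.003 = 84.72

84.72 dB/km


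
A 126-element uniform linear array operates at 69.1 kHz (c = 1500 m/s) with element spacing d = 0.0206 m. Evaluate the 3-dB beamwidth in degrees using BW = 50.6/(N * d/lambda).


Step 1: lambda = 1500/69100 = 0.02171 m
Step 2: d/lambda = 0.0206/0.02171 = 0.9489
Step 3: BW = 50.6/(N * d/lambda) = 50.6/(126 * 0.9489) = 0.42

0.42 deg


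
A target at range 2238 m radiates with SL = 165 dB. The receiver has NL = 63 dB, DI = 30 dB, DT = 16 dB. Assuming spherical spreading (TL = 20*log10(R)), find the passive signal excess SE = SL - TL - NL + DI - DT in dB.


Step 1: TL = 20*log10(2238) = 67.0 dB
Step 2: SE = 165 - 67.0 - 63 + 30 - 16 = 49.0

49.0 dB


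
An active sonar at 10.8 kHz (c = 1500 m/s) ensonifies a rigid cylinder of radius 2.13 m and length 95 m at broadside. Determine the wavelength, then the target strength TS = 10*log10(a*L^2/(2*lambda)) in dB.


Step 1: lambda = c/f = 1500/10800 = 0.13889 m
Step 2: TS = 10*log10(a*L^2/(2*lambda)) = 10*log10(2.13*95^2/(2*0.13889)) = 48.4

48.4 dB


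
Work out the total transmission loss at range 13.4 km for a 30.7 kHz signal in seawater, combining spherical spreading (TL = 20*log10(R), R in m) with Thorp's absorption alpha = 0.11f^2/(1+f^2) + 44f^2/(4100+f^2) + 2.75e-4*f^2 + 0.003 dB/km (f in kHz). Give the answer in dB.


Step 1 (Thorp): alpha = 0.11*942.49/(1+942.49) + 44*942.49/(4100+942.49) + 2.75e-4*942.49 + 0.003 = 8.5961 dB/km
Step 2: TL_spread = 20*log10(13400) = 82.54 dB
Step 3: TL_abs = alpha*R = 8.5961 * 13.4 = 115.19 dB
Step 4: TL_total = 82.54 + 115.19 = 197.73

197.73 dB


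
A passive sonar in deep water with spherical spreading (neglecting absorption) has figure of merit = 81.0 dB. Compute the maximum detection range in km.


At max range FOM = TL, so 20*log10(R) = 81.0
R = 10^(81.0/20) = 11220.18 m = 11.22 km

11.22 km


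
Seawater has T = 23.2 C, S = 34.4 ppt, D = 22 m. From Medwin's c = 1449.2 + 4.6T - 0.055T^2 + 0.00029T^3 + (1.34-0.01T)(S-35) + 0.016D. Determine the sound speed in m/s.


c = 1449.2 + 4.6*23.2 - 0.055*23.2^2 + 0.00029*23.2^3 + (1.34 - 0.01*23.2)*(34.4 - 35) + 0.016*22 = 1529.63

1529.63 m/s


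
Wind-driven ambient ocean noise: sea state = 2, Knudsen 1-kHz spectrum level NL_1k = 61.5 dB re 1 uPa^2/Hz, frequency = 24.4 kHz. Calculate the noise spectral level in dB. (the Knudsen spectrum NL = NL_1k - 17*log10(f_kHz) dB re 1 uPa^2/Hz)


NL = NL_1k - 17*log10(f_kHz) = 61.5 - 17*log10(24.4) = 61.5 - (23.59) = 37.91

37.91 dB


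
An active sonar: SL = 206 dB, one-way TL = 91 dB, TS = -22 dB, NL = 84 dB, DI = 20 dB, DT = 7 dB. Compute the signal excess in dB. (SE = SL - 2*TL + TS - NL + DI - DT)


SE = SL - 2*TL + TS - NL + DI - DT = 206 - 2*91 + (-22) - 84 + 20 - 7 = -69

-69 dB


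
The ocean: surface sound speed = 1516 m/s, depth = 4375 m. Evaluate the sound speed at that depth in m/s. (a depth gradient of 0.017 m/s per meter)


c = 1516 + 0.017 * 4375 = 1590.375

1590.375 m/s


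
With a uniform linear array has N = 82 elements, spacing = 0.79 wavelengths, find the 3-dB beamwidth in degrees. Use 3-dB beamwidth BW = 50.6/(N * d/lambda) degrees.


BW = 50.6 / (82 * 0.79) = 50.6 / 64.78 = 0.78

0.78 deg


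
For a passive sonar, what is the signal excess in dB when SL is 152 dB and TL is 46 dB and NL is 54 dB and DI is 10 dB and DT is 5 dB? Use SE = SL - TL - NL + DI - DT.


SE = SL - TL - NL + DI - DT = 152 - 46 - 54 + 10 - 5 = 57

57 dB


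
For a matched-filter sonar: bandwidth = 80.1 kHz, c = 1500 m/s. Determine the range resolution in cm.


0.94 cm


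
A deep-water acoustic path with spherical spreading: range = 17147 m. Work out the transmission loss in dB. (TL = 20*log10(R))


TL = 20*log10(17147) = 84.68

84.68 dB


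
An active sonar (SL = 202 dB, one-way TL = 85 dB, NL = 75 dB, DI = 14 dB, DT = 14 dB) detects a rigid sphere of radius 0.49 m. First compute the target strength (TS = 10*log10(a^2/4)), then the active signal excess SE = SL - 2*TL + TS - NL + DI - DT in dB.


Step 1: TS = 10*log10(0.49^2/4) = -12.22 dB
Step 2: SE = SL - 2*TL + TS - NL + DI - DT = 202 - 2*85 + (-12.22) - 75 + 14 - 14 = -55.22

-55.22 dB


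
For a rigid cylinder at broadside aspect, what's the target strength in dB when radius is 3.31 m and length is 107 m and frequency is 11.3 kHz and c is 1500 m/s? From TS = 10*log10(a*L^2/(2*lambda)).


51.55 dB


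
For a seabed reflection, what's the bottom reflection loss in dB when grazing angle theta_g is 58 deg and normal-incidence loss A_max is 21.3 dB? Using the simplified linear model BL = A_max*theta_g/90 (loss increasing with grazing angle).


BL = A_max * theta_g / 90 = 21.3 * 58 / 90 = 13.73

13.73 dB


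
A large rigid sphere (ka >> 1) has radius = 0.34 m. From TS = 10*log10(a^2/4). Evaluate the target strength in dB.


TS = 10*log10(0.34^2 / 4) = 10*log10(0.0289) = -15.39

-15.39 dB


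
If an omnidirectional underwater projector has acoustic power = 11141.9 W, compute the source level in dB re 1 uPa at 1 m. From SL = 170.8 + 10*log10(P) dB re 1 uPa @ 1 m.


SL = 170.8 + 10*log10(11141.9) = 170.8 + 40.47 = 211.27

211.27 dB


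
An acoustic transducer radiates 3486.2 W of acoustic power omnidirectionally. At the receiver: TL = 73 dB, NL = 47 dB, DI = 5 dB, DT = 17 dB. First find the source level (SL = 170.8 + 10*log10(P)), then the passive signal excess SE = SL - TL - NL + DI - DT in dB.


Step 1: SL = 170.8 + 10*log10(3486.2) = 206.22 dB
Step 2: SE = SL - TL - NL + DI - DT = 206.22 - 73 - 47 + 5 - 17 = 74.22

74.22 dB


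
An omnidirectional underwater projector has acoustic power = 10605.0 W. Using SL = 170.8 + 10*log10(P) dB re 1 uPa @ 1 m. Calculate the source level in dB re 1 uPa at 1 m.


SL = 170.8 + 10*log10(10605.0) = 170.8 + 40.26 = 211.06

211.06 dB


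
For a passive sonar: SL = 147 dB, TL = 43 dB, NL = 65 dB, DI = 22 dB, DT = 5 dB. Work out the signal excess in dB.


56 dB


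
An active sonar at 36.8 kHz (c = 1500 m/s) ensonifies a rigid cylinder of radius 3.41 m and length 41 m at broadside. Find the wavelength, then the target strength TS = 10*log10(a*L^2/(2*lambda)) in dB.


Step 1: lambda = c/f = 1500/36800 = 0.04076 m
Step 2: TS = 10*log10(a*L^2/(2*lambda)) = 10*log10(3.41*41^2/(2*0.04076)) = 48.47

48.47 dB


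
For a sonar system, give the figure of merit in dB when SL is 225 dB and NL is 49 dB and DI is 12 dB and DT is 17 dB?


171 dB


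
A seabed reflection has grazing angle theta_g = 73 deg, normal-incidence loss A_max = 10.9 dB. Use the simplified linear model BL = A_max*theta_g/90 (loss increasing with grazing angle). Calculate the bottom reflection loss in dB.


BL = A_max * theta_g / 90 = 10.9 * 73 / 90 = 8.84

8.84 dB


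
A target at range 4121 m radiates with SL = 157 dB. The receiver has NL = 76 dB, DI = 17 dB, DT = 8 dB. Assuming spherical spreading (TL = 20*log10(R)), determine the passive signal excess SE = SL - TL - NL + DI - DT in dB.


Step 1: TL = 20*log10(4121) = 72.3 dB
Step 2: SE = 157 - 72.3 - 76 + 17 - 8 = 17.7

17.7 dB


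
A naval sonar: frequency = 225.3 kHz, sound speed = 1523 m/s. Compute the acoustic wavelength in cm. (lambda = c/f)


0.68 cm


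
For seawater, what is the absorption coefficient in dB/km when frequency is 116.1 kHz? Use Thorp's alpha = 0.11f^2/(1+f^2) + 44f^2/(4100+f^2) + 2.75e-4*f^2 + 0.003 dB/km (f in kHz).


37.558 dB/km


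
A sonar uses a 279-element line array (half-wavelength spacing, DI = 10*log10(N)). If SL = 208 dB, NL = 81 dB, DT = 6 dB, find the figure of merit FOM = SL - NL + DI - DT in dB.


Step 1: DI = 10*log10(279) = 24.46 dB
Step 2: FOM = SL - NL + DI - DT = 208 - 81 + 24.46 - 6 = 145.46

145.46 dB


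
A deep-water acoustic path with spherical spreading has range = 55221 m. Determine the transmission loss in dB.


TL = 20*log10(55221) = 94.84

94.84 dB


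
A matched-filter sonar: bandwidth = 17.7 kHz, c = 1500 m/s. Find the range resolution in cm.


dR = c/(2*BW) = 1500 / (2 * 17.7e3) = 0.0424 m = 4.24 cm

4.24 cm


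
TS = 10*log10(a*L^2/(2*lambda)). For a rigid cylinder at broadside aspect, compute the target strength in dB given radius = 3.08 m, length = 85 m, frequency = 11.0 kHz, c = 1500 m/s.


lambda = 1500/11000 = 0.13636 m
TS = 10*log10(3.08*85^2/(2*0.13636)) = 49.12

49.12 dB


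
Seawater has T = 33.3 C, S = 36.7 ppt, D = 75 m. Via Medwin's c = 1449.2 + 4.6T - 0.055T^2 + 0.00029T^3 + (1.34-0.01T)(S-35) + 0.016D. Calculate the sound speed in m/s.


1555.01 m/s


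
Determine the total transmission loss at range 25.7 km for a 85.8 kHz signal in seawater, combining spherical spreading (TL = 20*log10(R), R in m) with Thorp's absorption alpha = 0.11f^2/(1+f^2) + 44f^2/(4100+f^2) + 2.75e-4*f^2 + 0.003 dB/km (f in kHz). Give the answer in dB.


869.43 dB


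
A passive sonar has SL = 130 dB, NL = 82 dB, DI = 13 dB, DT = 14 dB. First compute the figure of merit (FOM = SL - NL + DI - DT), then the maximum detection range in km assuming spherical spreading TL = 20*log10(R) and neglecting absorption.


Step 1: FOM = SL - NL + DI - DT = 130 - 82 + 13 - 14 = 47 dB
Step 2: at max range FOM = TL = 20*log10(R), so R = 10^(47/20) = 223.87 m = 0.22 km

0.22 km


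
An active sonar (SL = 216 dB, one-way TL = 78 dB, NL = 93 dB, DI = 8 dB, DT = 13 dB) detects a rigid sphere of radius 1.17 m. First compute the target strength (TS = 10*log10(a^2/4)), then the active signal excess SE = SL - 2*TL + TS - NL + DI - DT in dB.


Step 1: TS = 10*log10(1.17^2/4) = -4.66 dB
Step 2: SE = SL - 2*TL + TS - NL + DI - DT = 216 - 2*78 + (-4.66) - 93 + 8 - 13 = -42.66

-42.66 dB


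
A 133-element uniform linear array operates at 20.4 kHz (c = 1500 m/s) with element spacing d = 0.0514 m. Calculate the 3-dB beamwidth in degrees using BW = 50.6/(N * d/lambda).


Step 1: lambda = 1500/20400 = 0.07353 m
Step 2: d/lambda = 0.0514/0.07353 = 0.699
Step 3: BW = 50.6/(N * d/lambda) = 50.6/(133 * 0.699) = 0.54

0.54 deg


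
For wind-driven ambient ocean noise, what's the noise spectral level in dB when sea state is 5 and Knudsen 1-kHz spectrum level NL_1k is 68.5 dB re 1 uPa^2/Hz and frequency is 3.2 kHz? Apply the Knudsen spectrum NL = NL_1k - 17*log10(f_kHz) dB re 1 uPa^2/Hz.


59.91 dB


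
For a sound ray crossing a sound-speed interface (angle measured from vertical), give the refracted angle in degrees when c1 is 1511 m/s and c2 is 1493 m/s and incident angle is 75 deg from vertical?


72.63 deg


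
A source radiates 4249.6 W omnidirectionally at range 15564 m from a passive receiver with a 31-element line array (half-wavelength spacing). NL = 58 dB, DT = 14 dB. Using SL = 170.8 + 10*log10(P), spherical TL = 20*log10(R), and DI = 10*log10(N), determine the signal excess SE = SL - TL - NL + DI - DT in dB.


Step 1: SL = 170.8 + 10*log10(4249.6) = 207.08 dB
Step 2: TL = 20*log10(15564) = 83.84 dB
Step 3: DI = 10*log10(31) = 14.91 dB
Step 4: SE = SL - TL - NL + DI - DT = 207.08 - 83.84 - 58 + 14.91 - 14 = 66.15

66.15 dB


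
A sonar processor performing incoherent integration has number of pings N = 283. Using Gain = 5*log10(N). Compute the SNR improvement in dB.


Gain = 5*log10(283) = 12.26

12.26 dB


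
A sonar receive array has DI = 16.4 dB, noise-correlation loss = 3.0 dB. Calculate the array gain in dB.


AG = DI - L_corr = 16.4 - 3.0 = 13.4

13.4 dB


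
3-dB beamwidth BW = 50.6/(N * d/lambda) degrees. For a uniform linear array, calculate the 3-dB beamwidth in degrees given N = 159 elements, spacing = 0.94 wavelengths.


BW = 50.6 / (159 * 0.94) = 50.6 / 149.46 = 0.34

0.34 deg


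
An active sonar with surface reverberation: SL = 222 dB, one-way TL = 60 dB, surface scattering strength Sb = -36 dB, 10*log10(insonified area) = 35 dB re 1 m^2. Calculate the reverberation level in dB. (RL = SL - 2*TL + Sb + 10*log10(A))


RL = SL - 2*TL + Sb + 10*log10(A) = 222 - 2*60 + (-36) + 35 = 101

101 dB


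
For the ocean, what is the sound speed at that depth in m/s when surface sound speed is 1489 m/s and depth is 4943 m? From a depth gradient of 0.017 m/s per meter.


1573.031 m/s


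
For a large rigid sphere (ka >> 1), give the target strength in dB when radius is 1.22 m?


TS = 10*log10(1.22^2 / 4) = 10*log10(0.3721) = -4.29

-4.29 dB


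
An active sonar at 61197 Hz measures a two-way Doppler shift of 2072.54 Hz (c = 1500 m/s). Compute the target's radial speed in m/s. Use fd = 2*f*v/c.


From fd = 2*f*v/c, v = c*fd/(2*f) = 1500 * 2072.54 / (2*61197) = 25.4

25.4 m/s


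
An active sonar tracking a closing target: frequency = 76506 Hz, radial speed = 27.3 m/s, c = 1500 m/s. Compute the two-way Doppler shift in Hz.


fd = 2*f*v/c = 2 * 76506 * 27.3 / 1500 = 2784.82

2784.82 Hz


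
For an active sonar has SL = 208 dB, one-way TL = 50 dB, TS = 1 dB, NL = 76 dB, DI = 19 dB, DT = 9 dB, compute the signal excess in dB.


SE = SL - 2*TL + TS - NL + DI - DT = 208 - 2*50 + (1) - 76 + 19 - 9 = 43

43 dB


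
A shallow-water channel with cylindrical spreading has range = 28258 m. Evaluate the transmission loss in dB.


TL = 10*log10(28258) = 44.51

44.51 dB


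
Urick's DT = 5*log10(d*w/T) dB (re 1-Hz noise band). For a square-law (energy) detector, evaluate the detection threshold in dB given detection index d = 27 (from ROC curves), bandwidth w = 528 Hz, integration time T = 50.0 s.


12.28 dB


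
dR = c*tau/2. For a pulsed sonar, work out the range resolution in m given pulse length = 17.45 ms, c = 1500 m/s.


13.0875 m


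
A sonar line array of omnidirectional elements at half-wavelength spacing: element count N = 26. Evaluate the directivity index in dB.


DI = 10*log10(26) = 14.15

14.15 dB


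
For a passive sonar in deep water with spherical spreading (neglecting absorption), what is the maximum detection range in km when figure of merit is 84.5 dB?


16.79 km


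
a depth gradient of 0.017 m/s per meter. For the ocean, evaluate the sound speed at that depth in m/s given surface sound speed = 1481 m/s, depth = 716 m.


c = 1481 + 0.017 * 716 = 1493.172

1493.172 m/s


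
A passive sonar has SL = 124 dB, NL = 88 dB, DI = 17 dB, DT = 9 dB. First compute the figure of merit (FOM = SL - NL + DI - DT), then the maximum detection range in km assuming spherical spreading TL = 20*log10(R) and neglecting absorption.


Step 1: FOM = SL - NL + DI - DT = 124 - 88 + 17 - 9 = 44 dB
Step 2: at max range FOM = TL = 20*log10(R), so R = 10^(44/20) = 158.49 m = 0.16 km

0.16 km


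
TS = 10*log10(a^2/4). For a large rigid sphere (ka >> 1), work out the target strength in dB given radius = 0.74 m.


-8.64 dB


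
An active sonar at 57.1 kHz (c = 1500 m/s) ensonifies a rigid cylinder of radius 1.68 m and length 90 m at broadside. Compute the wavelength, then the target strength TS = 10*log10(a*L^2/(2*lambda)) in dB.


Step 1: lambda = c/f = 1500/57100 = 0.02627 m
Step 2: TS = 10*log10(a*L^2/(2*lambda)) = 10*log10(1.68*90^2/(2*0.02627)) = 54.13

54.13 dB


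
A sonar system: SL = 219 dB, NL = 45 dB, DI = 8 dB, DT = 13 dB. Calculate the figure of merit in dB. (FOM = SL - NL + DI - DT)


FOM = SL - NL + DI - DT = 219 - 45 + 8 - 13 = 169

169 dB


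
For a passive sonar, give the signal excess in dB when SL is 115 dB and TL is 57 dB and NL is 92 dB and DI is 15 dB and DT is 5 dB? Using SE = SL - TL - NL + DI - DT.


SE = SL - TL - NL + DI - DT = 115 - 57 - 92 + 15 - 5 = -24

-24 dB


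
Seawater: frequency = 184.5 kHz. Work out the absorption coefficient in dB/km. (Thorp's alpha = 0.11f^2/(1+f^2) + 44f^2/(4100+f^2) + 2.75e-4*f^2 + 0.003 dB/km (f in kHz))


f^2 = 34040.25
alpha = 0.11*34040.25/(1+34040.25) + 44*34040.25/(4100+34040.25) + 2.75e-4*34040.25 + 0.003 = 48.744

48.744 dB/km


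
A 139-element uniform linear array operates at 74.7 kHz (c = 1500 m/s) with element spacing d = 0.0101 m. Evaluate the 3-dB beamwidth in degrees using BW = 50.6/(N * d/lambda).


Step 1: lambda = 1500/74700 = 0.02008 m
Step 2: d/lambda = 0.0101/0.02008 = 0.503
Step 3: BW = 50.6/(N * d/lambda) = 50.6/(139 * 0.503) = 0.72

0.72 deg


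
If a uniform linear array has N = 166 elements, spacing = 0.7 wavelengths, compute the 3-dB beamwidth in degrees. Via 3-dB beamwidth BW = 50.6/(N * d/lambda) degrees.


BW = 50.6 / (166 * 0.7) = 50.6 / 116.2 = 0.44

0.44 deg


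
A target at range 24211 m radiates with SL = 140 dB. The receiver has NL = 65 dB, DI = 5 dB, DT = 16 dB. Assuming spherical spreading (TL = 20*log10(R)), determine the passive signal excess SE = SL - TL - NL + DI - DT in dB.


-23.68 dB


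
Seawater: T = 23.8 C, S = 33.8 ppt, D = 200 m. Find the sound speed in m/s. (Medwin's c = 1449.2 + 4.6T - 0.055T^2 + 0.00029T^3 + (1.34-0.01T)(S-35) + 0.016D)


1533.31 m/s


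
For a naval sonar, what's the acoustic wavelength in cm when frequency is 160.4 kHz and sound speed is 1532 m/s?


lambda = c/f = 1532 / 160400 = 0.0096 m = 0.96 cm

0.96 cm


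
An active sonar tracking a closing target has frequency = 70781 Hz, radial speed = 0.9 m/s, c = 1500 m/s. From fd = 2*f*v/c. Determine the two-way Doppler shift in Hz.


84.94 Hz


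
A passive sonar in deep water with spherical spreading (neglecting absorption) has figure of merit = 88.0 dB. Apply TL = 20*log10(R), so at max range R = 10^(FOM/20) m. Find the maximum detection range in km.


At max range FOM = TL, so 20*log10(R) = 88.0
R = 10^(88.0/20) = 25118.86 m = 25.12 km

25.12 km


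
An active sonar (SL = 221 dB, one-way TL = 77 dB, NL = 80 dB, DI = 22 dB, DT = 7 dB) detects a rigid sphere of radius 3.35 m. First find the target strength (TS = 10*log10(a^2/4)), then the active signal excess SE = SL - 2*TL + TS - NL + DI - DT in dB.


Step 1: TS = 10*log10(3.35^2/4) = 4.48 dB
Step 2: SE = SL - 2*TL + TS - NL + DI - DT = 221 - 2*77 + (4.48) - 80 + 22 - 7 = 6.48

6.48 dB


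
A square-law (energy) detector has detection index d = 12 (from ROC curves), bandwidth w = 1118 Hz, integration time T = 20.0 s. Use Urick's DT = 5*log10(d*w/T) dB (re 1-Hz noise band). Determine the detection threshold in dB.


14.13 dB


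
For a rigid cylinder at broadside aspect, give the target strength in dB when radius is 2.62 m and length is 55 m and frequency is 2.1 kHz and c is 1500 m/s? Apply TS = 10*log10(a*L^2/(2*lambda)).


lambda = 1500/2100 = 0.71429 m
TS = 10*log10(2.62*55^2/(2*0.71429)) = 37.44

37.44 dB


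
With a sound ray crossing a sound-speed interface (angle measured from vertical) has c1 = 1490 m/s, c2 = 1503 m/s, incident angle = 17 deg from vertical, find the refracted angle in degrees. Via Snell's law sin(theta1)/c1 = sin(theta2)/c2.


sin(theta2) = (c2/c1)*sin(theta1) = (1503/1490)*sin(17 deg) = 0.29492
theta2 = arcsin(0.29492) = 17.15

17.15 deg


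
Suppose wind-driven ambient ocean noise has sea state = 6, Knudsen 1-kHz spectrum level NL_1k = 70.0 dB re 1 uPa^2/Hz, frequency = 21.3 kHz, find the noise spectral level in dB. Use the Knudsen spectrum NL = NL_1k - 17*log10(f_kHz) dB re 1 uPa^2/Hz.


NL = NL_1k - 17*log10(f_kHz) = 70.0 - 17*log10(21.3) = 70.0 - (22.58) = 47.42

47.42 dB


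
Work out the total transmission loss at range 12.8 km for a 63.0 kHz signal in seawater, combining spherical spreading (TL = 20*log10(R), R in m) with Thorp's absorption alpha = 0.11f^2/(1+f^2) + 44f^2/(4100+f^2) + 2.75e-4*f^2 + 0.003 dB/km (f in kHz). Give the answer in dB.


374.59 dB


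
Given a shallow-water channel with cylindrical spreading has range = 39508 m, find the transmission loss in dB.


TL = 10*log10(39508) = 45.97

45.97 dB


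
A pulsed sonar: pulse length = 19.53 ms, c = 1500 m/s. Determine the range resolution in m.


14.6475 m


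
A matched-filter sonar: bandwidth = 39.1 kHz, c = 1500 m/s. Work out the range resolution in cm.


dR = c/(2*BW) = 1500 / (2 * 39.1e3) = 0.0192 m = 1.92 cm

1.92 cm


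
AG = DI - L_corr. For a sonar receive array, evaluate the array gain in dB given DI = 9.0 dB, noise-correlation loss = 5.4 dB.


AG = DI - L_corr = 9.0 - 5.4 = 3.6

3.6 dB


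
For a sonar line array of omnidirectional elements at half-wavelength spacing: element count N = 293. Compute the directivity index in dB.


DI = 10*log10(293) = 24.67

24.67 dB


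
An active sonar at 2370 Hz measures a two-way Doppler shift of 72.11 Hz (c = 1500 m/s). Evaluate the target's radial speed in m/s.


22.82 m/s


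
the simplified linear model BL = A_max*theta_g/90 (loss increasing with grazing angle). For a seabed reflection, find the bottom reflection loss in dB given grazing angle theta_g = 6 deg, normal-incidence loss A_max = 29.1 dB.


BL = A_max * theta_g / 90 = 29.1 * 6 / 90 = 1.94

1.94 dB


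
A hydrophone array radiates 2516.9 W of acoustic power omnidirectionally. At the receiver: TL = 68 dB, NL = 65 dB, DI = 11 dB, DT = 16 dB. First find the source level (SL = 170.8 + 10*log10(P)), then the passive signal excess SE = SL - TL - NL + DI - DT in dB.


Step 1: SL = 170.8 + 10*log10(2516.9) = 204.81 dB
Step 2: SE = SL - TL - NL + DI - DT = 204.81 - 68 - 65 + 11 - 16 = 66.81

66.81 dB


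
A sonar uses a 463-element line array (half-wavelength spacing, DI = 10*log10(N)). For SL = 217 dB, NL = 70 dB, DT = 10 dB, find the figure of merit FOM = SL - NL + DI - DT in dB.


Step 1: DI = 10*log10(463) = 26.66 dB
Step 2: FOM = SL - NL + DI - DT = 217 - 70 + 26.66 - 10 = 163.66

163.66 dB


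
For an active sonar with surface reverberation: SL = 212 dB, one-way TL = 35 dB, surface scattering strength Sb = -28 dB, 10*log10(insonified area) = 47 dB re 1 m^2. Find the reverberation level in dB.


RL = SL - 2*TL + Sb + 10*log10(A) = 212 - 2*35 + (-28) + 47 = 161

161 dB


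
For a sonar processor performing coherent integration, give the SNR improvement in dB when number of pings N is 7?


8.45 dB


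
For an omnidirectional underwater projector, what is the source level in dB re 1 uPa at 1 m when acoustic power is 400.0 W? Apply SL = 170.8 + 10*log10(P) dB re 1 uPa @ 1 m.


SL = 170.8 + 10*log10(400.0) = 170.8 + 26.02 = 196.82

196.82 dB


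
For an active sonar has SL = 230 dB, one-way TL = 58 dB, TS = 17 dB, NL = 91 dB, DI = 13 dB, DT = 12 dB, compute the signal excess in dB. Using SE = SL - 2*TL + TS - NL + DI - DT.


41 dB


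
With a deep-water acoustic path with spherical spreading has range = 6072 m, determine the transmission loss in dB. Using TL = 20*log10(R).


TL = 20*log10(6072) = 75.67

75.67 dB


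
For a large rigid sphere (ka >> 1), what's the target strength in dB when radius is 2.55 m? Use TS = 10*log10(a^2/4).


2.11 dB


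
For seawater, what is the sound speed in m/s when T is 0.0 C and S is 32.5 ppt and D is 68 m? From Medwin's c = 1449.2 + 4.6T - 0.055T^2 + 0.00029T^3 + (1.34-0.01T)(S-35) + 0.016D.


c = 1449.2 + 4.6*0.0 - 0.055*0.0^2 + 0.00029*0.0^3 + (1.34 - 0.01*0.0)*(32.5 - 35) + 0.016*68 = 1446.94

1446.94 m/s


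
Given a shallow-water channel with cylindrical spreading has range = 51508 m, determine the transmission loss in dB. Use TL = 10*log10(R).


TL = 10*log10(51508) = 47.12

47.12 dB


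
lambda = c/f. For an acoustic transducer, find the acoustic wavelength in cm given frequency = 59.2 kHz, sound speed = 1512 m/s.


lambda = c/f = 1512 / 59200 = 0.0255 m = 2.55 cm

2.55 cm


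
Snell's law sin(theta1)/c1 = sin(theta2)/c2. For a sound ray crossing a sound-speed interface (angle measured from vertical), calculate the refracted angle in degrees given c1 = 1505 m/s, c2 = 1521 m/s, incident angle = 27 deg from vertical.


27.31 deg


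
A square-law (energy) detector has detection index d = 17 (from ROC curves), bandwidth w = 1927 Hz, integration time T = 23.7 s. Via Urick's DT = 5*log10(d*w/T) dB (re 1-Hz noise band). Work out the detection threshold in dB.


DT = 5*log10(d*w/T) = 5*log10(17 * 1927 / 23.7) = 5*log10(1382.24) = 15.7

15.7 dB


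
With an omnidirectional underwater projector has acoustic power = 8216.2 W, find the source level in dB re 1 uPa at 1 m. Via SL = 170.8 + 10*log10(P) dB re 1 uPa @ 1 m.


SL = 170.8 + 10*log10(8216.2) = 170.8 + 39.15 = 209.95

209.95 dB


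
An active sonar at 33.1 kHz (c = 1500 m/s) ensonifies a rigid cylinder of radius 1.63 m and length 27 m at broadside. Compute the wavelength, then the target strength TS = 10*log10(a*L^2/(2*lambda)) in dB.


Step 1: lambda = c/f = 1500/33100 = 0.04532 m
Step 2: TS = 10*log10(a*L^2/(2*lambda)) = 10*log10(1.63*27^2/(2*0.04532)) = 41.18

41.18 dB


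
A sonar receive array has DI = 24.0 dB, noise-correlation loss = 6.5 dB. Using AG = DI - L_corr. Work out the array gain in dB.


AG = DI - L_corr = 24.0 - 6.5 = 17.5

17.5 dB


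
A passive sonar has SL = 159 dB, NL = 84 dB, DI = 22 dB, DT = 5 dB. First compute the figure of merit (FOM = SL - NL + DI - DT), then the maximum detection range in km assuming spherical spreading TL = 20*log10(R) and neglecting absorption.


Step 1: FOM = SL - NL + DI - DT = 159 - 84 + 22 - 5 = 92 dB
Step 2: at max range FOM = TL = 20*log10(R), so R = 10^(92/20) = 39810.72 m = 39.81 km

39.81 km


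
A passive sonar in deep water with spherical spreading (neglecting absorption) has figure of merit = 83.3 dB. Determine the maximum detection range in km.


14.62 km


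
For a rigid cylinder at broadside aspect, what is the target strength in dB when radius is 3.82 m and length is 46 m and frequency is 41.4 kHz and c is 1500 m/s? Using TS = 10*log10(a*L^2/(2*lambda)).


lambda = 1500/41400 = 0.03623 m
TS = 10*log10(3.82*46^2/(2*0.03623)) = 50.47

50.47 dB


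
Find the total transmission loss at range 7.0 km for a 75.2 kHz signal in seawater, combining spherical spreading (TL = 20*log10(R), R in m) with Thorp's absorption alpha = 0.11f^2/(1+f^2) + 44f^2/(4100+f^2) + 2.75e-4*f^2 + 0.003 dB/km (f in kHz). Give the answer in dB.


Step 1 (Thorp): alpha = 0.11*5655.04/(1+5655.04) + 44*5655.04/(4100+5655.04) + 2.75e-4*5655.04 + 0.003 = 27.1751 dB/km
Step 2: TL_spread = 20*log10(7000) = 76.9 dB
Step 3: TL_abs = alpha*R = 27.1751 * 7.0 = 190.23 dB
Step 4: TL_total = 76.9 + 190.23 = 267.13

267.13 dB


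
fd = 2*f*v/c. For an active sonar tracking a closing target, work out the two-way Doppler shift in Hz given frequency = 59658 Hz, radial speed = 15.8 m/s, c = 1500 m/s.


fd = 2*f*v/c = 2 * 59658 * 15.8 / 1500 = 1256.8

1256.8 Hz


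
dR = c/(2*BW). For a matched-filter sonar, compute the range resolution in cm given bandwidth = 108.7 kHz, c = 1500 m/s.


0.69 cm


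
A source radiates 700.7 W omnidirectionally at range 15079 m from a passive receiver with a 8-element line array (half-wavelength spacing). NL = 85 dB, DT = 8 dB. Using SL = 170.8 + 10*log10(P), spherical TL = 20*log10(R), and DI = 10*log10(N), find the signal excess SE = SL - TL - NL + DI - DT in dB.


31.72 dB


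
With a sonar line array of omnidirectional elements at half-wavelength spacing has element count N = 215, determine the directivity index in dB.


DI = 10*log10(215) = 23.32

23.32 dB


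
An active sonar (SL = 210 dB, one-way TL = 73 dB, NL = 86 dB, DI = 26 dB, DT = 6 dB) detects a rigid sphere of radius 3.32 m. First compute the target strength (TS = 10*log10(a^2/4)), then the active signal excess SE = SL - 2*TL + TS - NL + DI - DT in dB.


Step 1: TS = 10*log10(3.32^2/4) = 4.4 dB
Step 2: SE = SL - 2*TL + TS - NL + DI - DT = 210 - 2*73 + (4.4) - 86 + 26 - 6 = 2.4

2.4 dB


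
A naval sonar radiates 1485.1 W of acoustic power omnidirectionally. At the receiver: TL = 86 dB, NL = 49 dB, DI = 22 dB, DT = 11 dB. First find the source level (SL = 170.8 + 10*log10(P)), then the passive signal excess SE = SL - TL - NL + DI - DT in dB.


Step 1: SL = 170.8 + 10*log10(1485.1) = 202.52 dB
Step 2: SE = SL - TL - NL + DI - DT = 202.52 - 86 - 49 + 22 - 11 = 78.52

78.52 dB


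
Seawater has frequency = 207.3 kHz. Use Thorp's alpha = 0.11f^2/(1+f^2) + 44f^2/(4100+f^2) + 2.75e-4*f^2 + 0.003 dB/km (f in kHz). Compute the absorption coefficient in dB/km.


52.098 dB/km


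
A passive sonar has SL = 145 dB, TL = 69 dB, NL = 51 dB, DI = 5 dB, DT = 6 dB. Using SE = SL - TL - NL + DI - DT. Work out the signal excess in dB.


SE = SL - TL - NL + DI - DT = 145 - 69 - 51 + 5 - 6 = 24

24 dB


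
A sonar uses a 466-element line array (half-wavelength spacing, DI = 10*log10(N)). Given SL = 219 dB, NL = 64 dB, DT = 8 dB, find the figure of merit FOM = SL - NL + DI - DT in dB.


Step 1: DI = 10*log10(466) = 26.68 dB
Step 2: FOM = SL - NL + DI - DT = 219 - 64 + 26.68 - 8 = 173.68

173.68 dB


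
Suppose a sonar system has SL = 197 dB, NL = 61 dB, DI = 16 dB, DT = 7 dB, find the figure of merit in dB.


FOM = SL - NL + DI - DT = 197 - 61 + 16 - 7 = 145

145 dB


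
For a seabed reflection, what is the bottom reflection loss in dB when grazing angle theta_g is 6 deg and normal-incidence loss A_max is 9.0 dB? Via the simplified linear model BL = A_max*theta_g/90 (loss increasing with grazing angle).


0.6 dB


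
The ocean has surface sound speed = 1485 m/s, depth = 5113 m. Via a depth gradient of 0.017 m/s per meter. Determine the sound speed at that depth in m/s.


c = 1485 + 0.017 * 5113 = 1571.921

1571.921 m/s


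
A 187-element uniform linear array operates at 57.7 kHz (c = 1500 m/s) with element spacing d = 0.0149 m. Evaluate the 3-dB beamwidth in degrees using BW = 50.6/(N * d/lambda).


Step 1: lambda = 1500/57700 = 0.026 m
Step 2: d/lambda = 0.0149/0.026 = 0.5731
Step 3: BW = 50.6/(N * d/lambda) = 50.6/(187 * 0.5731) = 0.47

0.47 deg


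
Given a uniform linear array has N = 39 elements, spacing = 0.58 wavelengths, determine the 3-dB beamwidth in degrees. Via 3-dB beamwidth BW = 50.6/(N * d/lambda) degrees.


BW = 50.6 / (39 * 0.58) = 50.6 / 22.62 = 2.24

2.24 deg


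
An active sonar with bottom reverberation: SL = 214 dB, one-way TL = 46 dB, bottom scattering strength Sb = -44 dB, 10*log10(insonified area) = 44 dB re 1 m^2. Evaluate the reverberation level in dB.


RL = SL - 2*TL + Sb + 10*log10(A) = 214 - 2*46 + (-44) + 44 = 122

122 dB


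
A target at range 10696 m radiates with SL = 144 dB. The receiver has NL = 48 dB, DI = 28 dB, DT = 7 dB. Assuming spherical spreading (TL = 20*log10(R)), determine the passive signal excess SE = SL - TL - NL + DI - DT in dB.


Step 1: TL = 20*log10(10696) = 80.58 dB
Step 2: SE = 144 - 80.58 - 48 + 28 - 7 = 36.42

36.42 dB


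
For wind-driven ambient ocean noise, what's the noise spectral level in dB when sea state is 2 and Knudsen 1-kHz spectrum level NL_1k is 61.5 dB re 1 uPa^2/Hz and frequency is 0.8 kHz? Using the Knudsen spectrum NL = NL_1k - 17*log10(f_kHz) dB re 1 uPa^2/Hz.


NL = NL_1k - 17*log10(f_kHz) = 61.5 - 17*log10(0.8) = 61.5 - (-1.65) = 63.15

63.15 dB


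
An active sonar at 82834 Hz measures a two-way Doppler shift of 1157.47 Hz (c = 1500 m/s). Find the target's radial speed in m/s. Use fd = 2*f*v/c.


From fd = 2*f*v/c, v = c*fd/(2*f) = 1500 * 1157.47 / (2*82834) = 10.48

10.48 m/s


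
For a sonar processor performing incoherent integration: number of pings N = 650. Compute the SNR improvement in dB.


14.06 dB


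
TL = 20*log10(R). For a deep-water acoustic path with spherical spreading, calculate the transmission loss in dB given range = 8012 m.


78.07 dB


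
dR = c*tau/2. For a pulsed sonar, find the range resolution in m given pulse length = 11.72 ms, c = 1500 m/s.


dR = c*tau/2 = 1500 * 11.72e-3 / 2 = 8.79

8.79 m


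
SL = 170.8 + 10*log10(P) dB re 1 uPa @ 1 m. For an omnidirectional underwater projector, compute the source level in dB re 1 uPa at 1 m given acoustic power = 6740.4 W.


209.09 dB


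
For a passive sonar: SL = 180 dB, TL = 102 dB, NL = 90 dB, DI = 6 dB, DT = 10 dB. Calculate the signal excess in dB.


-16 dB


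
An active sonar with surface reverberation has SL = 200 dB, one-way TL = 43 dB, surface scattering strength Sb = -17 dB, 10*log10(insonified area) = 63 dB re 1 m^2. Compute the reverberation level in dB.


RL = SL - 2*TL + Sb + 10*log10(A) = 200 - 2*43 + (-17) + 63 = 160

160 dB


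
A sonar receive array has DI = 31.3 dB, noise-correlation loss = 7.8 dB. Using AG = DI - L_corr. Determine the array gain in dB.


AG = DI - L_corr = 31.3 - 7.8 = 23.5

23.5 dB


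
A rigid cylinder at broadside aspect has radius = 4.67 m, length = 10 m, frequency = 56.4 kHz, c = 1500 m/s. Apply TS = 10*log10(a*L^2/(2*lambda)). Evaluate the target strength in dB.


lambda = 1500/56400 = 0.0266 m
TS = 10*log10(4.67*10^2/(2*0.0266)) = 39.43

39.43 dB


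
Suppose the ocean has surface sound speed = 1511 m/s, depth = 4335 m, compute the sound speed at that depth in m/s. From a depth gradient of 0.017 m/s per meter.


c = 1511 + 0.017 * 4335 = 1584.695

1584.695 m/s
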